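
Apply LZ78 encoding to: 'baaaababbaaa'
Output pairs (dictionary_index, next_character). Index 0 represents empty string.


LZ78 encoding steps:
Dictionary: {0: ''}
Step 1: w='' (idx 0), next='b' -> output (0, 'b'), add 'b' as idx 1
Step 2: w='' (idx 0), next='a' -> output (0, 'a'), add 'a' as idx 2
Step 3: w='a' (idx 2), next='a' -> output (2, 'a'), add 'aa' as idx 3
Step 4: w='a' (idx 2), next='b' -> output (2, 'b'), add 'ab' as idx 4
Step 5: w='ab' (idx 4), next='b' -> output (4, 'b'), add 'abb' as idx 5
Step 6: w='aa' (idx 3), next='a' -> output (3, 'a'), add 'aaa' as idx 6


Encoded: [(0, 'b'), (0, 'a'), (2, 'a'), (2, 'b'), (4, 'b'), (3, 'a')]


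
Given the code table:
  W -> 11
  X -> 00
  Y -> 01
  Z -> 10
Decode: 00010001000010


Decoding:
00 -> X
01 -> Y
00 -> X
01 -> Y
00 -> X
00 -> X
10 -> Z


Result: XYXYXXZ


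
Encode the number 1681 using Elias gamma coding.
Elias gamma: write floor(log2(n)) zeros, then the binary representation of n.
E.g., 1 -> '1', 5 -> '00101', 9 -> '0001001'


num_bits = floor(log2(1681)) + 1 = 11
leading_zeros = num_bits - 1 = 10
binary(1681) = 11010010001

Elias gamma(1681) = '0000000000' + '11010010001' = 000000000011010010001 (21 bits)


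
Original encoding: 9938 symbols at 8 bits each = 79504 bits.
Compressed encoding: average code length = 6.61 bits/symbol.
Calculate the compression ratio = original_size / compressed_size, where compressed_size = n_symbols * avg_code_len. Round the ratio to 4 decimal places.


original_size = n_symbols * orig_bits = 9938 * 8 = 79504 bits
compressed_size = n_symbols * avg_code_len = 9938 * 6.61 = 65690.18 bits
ratio = original_size / compressed_size = 79504 / 65690.18 = 1.2103

Compression ratio = 1.2103


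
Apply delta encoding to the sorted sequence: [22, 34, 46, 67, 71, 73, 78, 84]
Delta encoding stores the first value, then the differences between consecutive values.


First value: 22
Deltas:
  34 - 22 = 12
  46 - 34 = 12
  67 - 46 = 21
  71 - 67 = 4
  73 - 71 = 2
  78 - 73 = 5
  84 - 78 = 6


Delta encoded: [22, 12, 12, 21, 4, 2, 5, 6]


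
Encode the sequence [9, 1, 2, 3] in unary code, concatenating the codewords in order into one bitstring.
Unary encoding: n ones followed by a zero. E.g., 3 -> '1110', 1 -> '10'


Encode each number as n ones followed by a terminating 0:
  9 -> 1111111110 (10 bits)
  1 -> 10 (2 bits)
  2 -> 110 (3 bits)
  3 -> 1110 (4 bits)
Total length = 10 + 2 + 3 + 4 = 19 bits.

Unary([9, 1, 2, 3]) = 1111111110101101110 (19 bits)


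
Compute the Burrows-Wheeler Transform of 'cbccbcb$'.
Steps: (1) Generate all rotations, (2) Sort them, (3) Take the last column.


Rotations (sorted):
  0: $cbccbcb -> last char: b
  1: b$cbccbc -> last char: c
  2: bcb$cbcc -> last char: c
  3: bccbcb$c -> last char: c
  4: cb$cbccb -> last char: b
  5: cbcb$cbc -> last char: c
  6: cbccbcb$ -> last char: $
  7: ccbcb$cb -> last char: b


BWT = bcccbc$b


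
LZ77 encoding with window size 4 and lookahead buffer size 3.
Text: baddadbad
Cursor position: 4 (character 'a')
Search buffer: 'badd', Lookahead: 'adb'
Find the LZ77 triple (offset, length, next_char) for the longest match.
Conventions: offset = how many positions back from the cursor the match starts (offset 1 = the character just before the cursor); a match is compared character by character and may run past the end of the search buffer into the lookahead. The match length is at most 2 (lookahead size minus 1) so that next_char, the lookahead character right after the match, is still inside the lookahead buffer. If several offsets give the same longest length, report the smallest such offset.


Try each offset into the search buffer:
  offset=1 (pos 3, char 'd'): match length 0
  offset=2 (pos 2, char 'd'): match length 0
  offset=3 (pos 1, char 'a'): match length 2
  offset=4 (pos 0, char 'b'): match length 0
Longest match has length 2 at offset 3.
next_char = character at position 4 + 2 = 6 -> 'b'

Best match: offset=3, length=2 (matching 'ad' starting at position 1)
LZ77 triple: (3, 2, 'b')


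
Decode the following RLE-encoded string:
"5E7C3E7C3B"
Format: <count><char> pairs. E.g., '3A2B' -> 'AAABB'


Expanding each <count><char> pair:
  5E -> 'EEEEE'
  7C -> 'CCCCCCC'
  3E -> 'EEE'
  7C -> 'CCCCCCC'
  3B -> 'BBB'

Decoded = EEEEECCCCCCCEEECCCCCCCBBB


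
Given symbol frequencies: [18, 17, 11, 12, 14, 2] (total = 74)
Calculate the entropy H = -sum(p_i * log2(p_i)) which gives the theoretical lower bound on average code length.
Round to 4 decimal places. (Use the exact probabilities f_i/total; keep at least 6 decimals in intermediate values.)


Per-symbol terms -p_i * log2(p_i) with p_i = f_i/74:
  p = 18/74 = 0.243243: log2(p) = -2.039528, -p*log2(p) = 0.496101
  p = 17/74 = 0.229730: log2(p) = -2.121991, -p*log2(p) = 0.487484
  p = 11/74 = 0.148649: log2(p) = -2.750022, -p*log2(p) = 0.408787
  p = 12/74 = 0.162162: log2(p) = -2.624491, -p*log2(p) = 0.425593
  p = 14/74 = 0.189189: log2(p) = -2.402098, -p*log2(p) = 0.454451
  p = 2/74 = 0.027027: log2(p) = -5.209453, -p*log2(p) = 0.140796
H = 0.496101 + 0.487484 + 0.408787 + 0.425593 + 0.454451 + 0.140796 = 2.413212

H = 2.4132 bits/symbol


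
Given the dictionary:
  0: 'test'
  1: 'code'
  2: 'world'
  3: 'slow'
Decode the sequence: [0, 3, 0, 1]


Look up each index in the dictionary:
  0 -> 'test'
  3 -> 'slow'
  0 -> 'test'
  1 -> 'code'

Decoded: "test slow test code"


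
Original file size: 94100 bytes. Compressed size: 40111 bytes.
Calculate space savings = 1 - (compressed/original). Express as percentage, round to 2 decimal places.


ratio = compressed/original = 40111/94100 = 0.426259
savings = 1 - ratio = 1 - 0.426259 = 0.573741
as a percentage: 0.573741 * 100 = 57.37%

Space savings = 1 - 40111/94100 = 57.37%


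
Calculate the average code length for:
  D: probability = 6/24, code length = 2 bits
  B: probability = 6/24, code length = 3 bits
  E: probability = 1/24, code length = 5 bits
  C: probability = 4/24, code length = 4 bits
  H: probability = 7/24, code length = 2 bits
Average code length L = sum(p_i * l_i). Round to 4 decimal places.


Weighted contributions p_i * l_i:
  D: (6/24) * 2 = 12/24
  B: (6/24) * 3 = 18/24
  E: (1/24) * 5 = 5/24
  C: (4/24) * 4 = 16/24
  H: (7/24) * 2 = 14/24
Sum = (12 + 18 + 5 + 16 + 14)/24 = 65/24

L = 65/24 = 2.7083 bits/symbol


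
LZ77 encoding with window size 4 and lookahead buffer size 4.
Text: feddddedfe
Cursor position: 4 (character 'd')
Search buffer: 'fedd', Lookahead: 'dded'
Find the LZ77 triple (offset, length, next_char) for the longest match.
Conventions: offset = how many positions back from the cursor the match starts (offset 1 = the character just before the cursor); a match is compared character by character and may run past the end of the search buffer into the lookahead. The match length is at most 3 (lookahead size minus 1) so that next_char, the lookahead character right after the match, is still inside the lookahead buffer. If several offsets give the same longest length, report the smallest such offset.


Try each offset into the search buffer:
  offset=1 (pos 3, char 'd'): match length 2
  offset=2 (pos 2, char 'd'): match length 2
  offset=3 (pos 1, char 'e'): match length 0
  offset=4 (pos 0, char 'f'): match length 0
Longest match has length 2, found at offsets 1, 2; take the smallest, offset 1.
next_char = character at position 4 + 2 = 6 -> 'e'

Best match: offset=1, length=2 (matching 'dd' starting at position 3)
LZ77 triple: (1, 2, 'e')


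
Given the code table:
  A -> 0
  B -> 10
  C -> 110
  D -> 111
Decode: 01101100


Decoding:
0 -> A
110 -> C
110 -> C
0 -> A


Result: ACCA


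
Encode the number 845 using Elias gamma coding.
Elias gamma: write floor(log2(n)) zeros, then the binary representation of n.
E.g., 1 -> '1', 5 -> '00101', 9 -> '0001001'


num_bits = floor(log2(845)) + 1 = 10
leading_zeros = num_bits - 1 = 9
binary(845) = 1101001101

Elias gamma(845) = '000000000' + '1101001101' = 0000000001101001101 (19 bits)


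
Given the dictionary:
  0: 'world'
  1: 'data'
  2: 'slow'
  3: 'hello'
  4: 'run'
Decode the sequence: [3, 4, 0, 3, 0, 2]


Look up each index in the dictionary:
  3 -> 'hello'
  4 -> 'run'
  0 -> 'world'
  3 -> 'hello'
  0 -> 'world'
  2 -> 'slow'

Decoded: "hello run world hello world slow"


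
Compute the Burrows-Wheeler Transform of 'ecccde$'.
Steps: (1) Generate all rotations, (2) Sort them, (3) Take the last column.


Rotations (sorted):
  0: $ecccde -> last char: e
  1: cccde$e -> last char: e
  2: ccde$ec -> last char: c
  3: cde$ecc -> last char: c
  4: de$eccc -> last char: c
  5: e$ecccd -> last char: d
  6: ecccde$ -> last char: $


BWT = eecccd$


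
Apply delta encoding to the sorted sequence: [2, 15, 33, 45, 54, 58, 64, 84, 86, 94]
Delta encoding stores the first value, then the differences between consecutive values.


First value: 2
Deltas:
  15 - 2 = 13
  33 - 15 = 18
  45 - 33 = 12
  54 - 45 = 9
  58 - 54 = 4
  64 - 58 = 6
  84 - 64 = 20
  86 - 84 = 2
  94 - 86 = 8


Delta encoded: [2, 13, 18, 12, 9, 4, 6, 20, 2, 8]


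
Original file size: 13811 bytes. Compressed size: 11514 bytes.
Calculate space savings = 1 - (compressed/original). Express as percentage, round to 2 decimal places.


ratio = compressed/original = 11514/13811 = 0.833683
savings = 1 - ratio = 1 - 0.833683 = 0.166317
as a percentage: 0.166317 * 100 = 16.63%

Space savings = 1 - 11514/13811 = 16.63%


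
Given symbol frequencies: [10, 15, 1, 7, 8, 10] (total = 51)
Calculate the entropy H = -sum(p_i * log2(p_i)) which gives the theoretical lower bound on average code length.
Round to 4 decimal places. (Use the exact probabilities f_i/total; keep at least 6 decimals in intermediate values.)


Per-symbol terms -p_i * log2(p_i) with p_i = f_i/51:
  p = 10/51 = 0.196078: log2(p) = -2.350497, -p*log2(p) = 0.460882
  p = 15/51 = 0.294118: log2(p) = -1.765535, -p*log2(p) = 0.519275
  p = 1/51 = 0.019608: log2(p) = -5.672425, -p*log2(p) = 0.111224
  p = 7/51 = 0.137255: log2(p) = -2.865070, -p*log2(p) = 0.393245
  p = 8/51 = 0.156863: log2(p) = -2.672425, -p*log2(p) = 0.419204
  p = 10/51 = 0.196078: log2(p) = -2.350497, -p*log2(p) = 0.460882
H = 0.460882 + 0.519275 + 0.111224 + 0.393245 + 0.419204 + 0.460882 = 2.364712

H = 2.3647 bits/symbol


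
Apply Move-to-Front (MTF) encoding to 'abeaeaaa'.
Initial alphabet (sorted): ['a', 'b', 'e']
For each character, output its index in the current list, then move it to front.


MTF encoding:
'a': index 0 in ['a', 'b', 'e'] -> ['a', 'b', 'e']
'b': index 1 in ['a', 'b', 'e'] -> ['b', 'a', 'e']
'e': index 2 in ['b', 'a', 'e'] -> ['e', 'b', 'a']
'a': index 2 in ['e', 'b', 'a'] -> ['a', 'e', 'b']
'e': index 1 in ['a', 'e', 'b'] -> ['e', 'a', 'b']
'a': index 1 in ['e', 'a', 'b'] -> ['a', 'e', 'b']
'a': index 0 in ['a', 'e', 'b'] -> ['a', 'e', 'b']
'a': index 0 in ['a', 'e', 'b'] -> ['a', 'e', 'b']


Output: [0, 1, 2, 2, 1, 1, 0, 0]


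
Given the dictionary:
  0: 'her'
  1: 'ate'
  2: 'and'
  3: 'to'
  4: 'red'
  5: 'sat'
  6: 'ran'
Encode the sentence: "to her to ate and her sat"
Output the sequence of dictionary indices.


Look up each word in the dictionary:
  'to' -> 3
  'her' -> 0
  'to' -> 3
  'ate' -> 1
  'and' -> 2
  'her' -> 0
  'sat' -> 5

Encoded: [3, 0, 3, 1, 2, 0, 5]


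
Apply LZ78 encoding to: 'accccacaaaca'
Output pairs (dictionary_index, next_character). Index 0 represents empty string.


LZ78 encoding steps:
Dictionary: {0: ''}
Step 1: w='' (idx 0), next='a' -> output (0, 'a'), add 'a' as idx 1
Step 2: w='' (idx 0), next='c' -> output (0, 'c'), add 'c' as idx 2
Step 3: w='c' (idx 2), next='c' -> output (2, 'c'), add 'cc' as idx 3
Step 4: w='c' (idx 2), next='a' -> output (2, 'a'), add 'ca' as idx 4
Step 5: w='ca' (idx 4), next='a' -> output (4, 'a'), add 'caa' as idx 5
Step 6: w='a' (idx 1), next='c' -> output (1, 'c'), add 'ac' as idx 6
Step 7: w='a' (idx 1), end of input -> output (1, '')


Encoded: [(0, 'a'), (0, 'c'), (2, 'c'), (2, 'a'), (4, 'a'), (1, 'c'), (1, '')]


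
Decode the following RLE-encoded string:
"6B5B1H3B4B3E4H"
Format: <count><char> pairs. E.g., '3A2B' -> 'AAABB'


Expanding each <count><char> pair:
  6B -> 'BBBBBB'
  5B -> 'BBBBB'
  1H -> 'H'
  3B -> 'BBB'
  4B -> 'BBBB'
  3E -> 'EEE'
  4H -> 'HHHH'

Decoded = BBBBBBBBBBBHBBBBBBBEEEHHHH


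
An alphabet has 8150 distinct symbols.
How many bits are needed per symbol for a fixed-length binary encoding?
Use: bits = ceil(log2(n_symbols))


log2(8150) = 12.9926
Bracket: 2^12 = 4096 < 8150 <= 2^13 = 8192
So ceil(log2(8150)) = 13

bits = ceil(log2(8150)) = ceil(12.9926) = 13 bits


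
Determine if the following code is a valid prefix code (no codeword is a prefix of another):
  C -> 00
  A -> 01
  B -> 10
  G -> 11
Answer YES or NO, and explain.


Checking each pair (does one codeword prefix another?):
  C='00' vs A='01': no prefix
  C='00' vs B='10': no prefix
  C='00' vs G='11': no prefix
  A='01' vs C='00': no prefix
  A='01' vs B='10': no prefix
  A='01' vs G='11': no prefix
  B='10' vs C='00': no prefix
  B='10' vs A='01': no prefix
  B='10' vs G='11': no prefix
  G='11' vs C='00': no prefix
  G='11' vs A='01': no prefix
  G='11' vs B='10': no prefix
No violation found over all pairs.

YES -- this is a valid prefix code. No codeword is a prefix of any other codeword.


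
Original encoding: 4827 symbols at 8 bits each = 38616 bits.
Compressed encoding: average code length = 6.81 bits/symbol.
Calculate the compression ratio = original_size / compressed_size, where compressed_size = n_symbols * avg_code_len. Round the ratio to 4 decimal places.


original_size = n_symbols * orig_bits = 4827 * 8 = 38616 bits
compressed_size = n_symbols * avg_code_len = 4827 * 6.81 = 32871.87 bits
ratio = original_size / compressed_size = 38616 / 32871.87 = 1.1747

Compression ratio = 1.1747


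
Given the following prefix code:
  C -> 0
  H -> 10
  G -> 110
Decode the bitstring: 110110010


Decoding step by step:
Bits 110 -> G
Bits 110 -> G
Bits 0 -> C
Bits 10 -> H


Decoded message: GGCH


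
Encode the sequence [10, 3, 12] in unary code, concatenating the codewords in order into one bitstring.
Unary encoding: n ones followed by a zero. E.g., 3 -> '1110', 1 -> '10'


Encode each number as n ones followed by a terminating 0:
  10 -> 11111111110 (11 bits)
  3 -> 1110 (4 bits)
  12 -> 1111111111110 (13 bits)
Total length = 11 + 4 + 13 = 28 bits.

Unary([10, 3, 12]) = 1111111111011101111111111110 (28 bits)


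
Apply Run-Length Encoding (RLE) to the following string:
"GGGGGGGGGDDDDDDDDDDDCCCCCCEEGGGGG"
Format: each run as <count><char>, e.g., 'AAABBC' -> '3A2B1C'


Scanning runs left to right:
  i=0: run of 'G' x 9 -> '9G'
  i=9: run of 'D' x 11 -> '11D'
  i=20: run of 'C' x 6 -> '6C'
  i=26: run of 'E' x 2 -> '2E'
  i=28: run of 'G' x 5 -> '5G'

RLE = 9G11D6C2E5G


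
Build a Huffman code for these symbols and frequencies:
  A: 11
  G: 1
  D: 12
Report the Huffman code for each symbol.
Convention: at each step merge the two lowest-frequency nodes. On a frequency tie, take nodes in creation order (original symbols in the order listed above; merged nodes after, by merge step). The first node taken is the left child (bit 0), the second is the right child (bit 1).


Huffman tree construction:
Step 1: Merge G(1) + A(11) = 12
Step 2: Merge D(12) + (G+A)(12) = 24
Read each symbol's code off the tree from the root (left child = 0, right child = 1).

Codes:
  A: 11 (length 2)
  G: 10 (length 2)
  D: 0 (length 1)
Average code length: 36/24 = 1.5000 bits/symbol


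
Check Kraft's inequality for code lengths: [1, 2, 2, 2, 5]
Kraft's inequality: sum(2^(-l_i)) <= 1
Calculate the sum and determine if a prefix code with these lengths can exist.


Sum = 2^(-1) + 2^(-2) + 2^(-2) + 2^(-2) + 2^(-5)
    = 0.5 + 0.25 + 0.25 + 0.25 + 0.03125
    = 41/32 = 1.28125
Since 1.28125 > 1, Kraft's inequality is NOT satisfied.
A prefix code with these lengths CANNOT exist.

Kraft sum = 1.28125. Not satisfied.


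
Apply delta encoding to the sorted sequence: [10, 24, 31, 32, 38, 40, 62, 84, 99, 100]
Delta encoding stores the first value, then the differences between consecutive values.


First value: 10
Deltas:
  24 - 10 = 14
  31 - 24 = 7
  32 - 31 = 1
  38 - 32 = 6
  40 - 38 = 2
  62 - 40 = 22
  84 - 62 = 22
  99 - 84 = 15
  100 - 99 = 1


Delta encoded: [10, 14, 7, 1, 6, 2, 22, 22, 15, 1]


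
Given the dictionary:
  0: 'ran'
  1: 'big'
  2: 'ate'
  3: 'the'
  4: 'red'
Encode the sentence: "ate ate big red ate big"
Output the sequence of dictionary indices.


Look up each word in the dictionary:
  'ate' -> 2
  'ate' -> 2
  'big' -> 1
  'red' -> 4
  'ate' -> 2
  'big' -> 1

Encoded: [2, 2, 1, 4, 2, 1]


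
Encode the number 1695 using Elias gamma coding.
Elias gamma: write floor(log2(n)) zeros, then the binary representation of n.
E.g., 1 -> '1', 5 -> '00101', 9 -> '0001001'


num_bits = floor(log2(1695)) + 1 = 11
leading_zeros = num_bits - 1 = 10
binary(1695) = 11010011111

Elias gamma(1695) = '0000000000' + '11010011111' = 000000000011010011111 (21 bits)


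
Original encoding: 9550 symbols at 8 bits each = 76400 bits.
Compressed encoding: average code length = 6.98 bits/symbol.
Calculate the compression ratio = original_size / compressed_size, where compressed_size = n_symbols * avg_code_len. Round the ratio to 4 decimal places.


original_size = n_symbols * orig_bits = 9550 * 8 = 76400 bits
compressed_size = n_symbols * avg_code_len = 9550 * 6.98 = 66659.0 bits
ratio = original_size / compressed_size = 76400 / 66659.0 = 1.1461

Compression ratio = 1.1461


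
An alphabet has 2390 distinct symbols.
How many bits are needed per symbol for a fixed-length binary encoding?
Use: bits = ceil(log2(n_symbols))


log2(2390) = 11.2228
Bracket: 2^11 = 2048 < 2390 <= 2^12 = 4096
So ceil(log2(2390)) = 12

bits = ceil(log2(2390)) = ceil(11.2228) = 12 bits


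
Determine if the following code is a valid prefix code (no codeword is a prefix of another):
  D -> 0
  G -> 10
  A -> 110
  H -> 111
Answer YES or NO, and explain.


Checking each pair (does one codeword prefix another?):
  D='0' vs G='10': no prefix
  D='0' vs A='110': no prefix
  D='0' vs H='111': no prefix
  G='10' vs D='0': no prefix
  G='10' vs A='110': no prefix
  G='10' vs H='111': no prefix
  A='110' vs D='0': no prefix
  A='110' vs G='10': no prefix
  A='110' vs H='111': no prefix
  H='111' vs D='0': no prefix
  H='111' vs G='10': no prefix
  H='111' vs A='110': no prefix
No violation found over all pairs.

YES -- this is a valid prefix code. No codeword is a prefix of any other codeword.


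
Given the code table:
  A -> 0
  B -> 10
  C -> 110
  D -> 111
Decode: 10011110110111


Decoding:
10 -> B
0 -> A
111 -> D
10 -> B
110 -> C
111 -> D


Result: BADBCD


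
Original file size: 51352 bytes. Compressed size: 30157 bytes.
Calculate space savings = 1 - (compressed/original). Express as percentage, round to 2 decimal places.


ratio = compressed/original = 30157/51352 = 0.58726
savings = 1 - ratio = 1 - 0.58726 = 0.41274
as a percentage: 0.41274 * 100 = 41.27%

Space savings = 1 - 30157/51352 = 41.27%


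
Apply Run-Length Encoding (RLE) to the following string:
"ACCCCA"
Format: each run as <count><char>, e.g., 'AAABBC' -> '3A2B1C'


Scanning runs left to right:
  i=0: run of 'A' x 1 -> '1A'
  i=1: run of 'C' x 4 -> '4C'
  i=5: run of 'A' x 1 -> '1A'

RLE = 1A4C1A


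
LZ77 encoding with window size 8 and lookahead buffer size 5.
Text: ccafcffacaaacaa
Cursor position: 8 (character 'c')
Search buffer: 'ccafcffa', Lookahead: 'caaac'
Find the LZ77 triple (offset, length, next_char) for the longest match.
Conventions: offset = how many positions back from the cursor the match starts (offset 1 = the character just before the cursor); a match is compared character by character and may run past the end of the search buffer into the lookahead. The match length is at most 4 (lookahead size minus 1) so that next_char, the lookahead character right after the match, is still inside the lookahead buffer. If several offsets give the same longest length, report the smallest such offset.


Try each offset into the search buffer:
  offset=1 (pos 7, char 'a'): match length 0
  offset=2 (pos 6, char 'f'): match length 0
  offset=3 (pos 5, char 'f'): match length 0
  offset=4 (pos 4, char 'c'): match length 1
  offset=5 (pos 3, char 'f'): match length 0
  offset=6 (pos 2, char 'a'): match length 0
  offset=7 (pos 1, char 'c'): match length 2
  offset=8 (pos 0, char 'c'): match length 1
Longest match has length 2 at offset 7.
next_char = character at position 8 + 2 = 10 -> 'a'

Best match: offset=7, length=2 (matching 'ca' starting at position 1)
LZ77 triple: (7, 2, 'a')


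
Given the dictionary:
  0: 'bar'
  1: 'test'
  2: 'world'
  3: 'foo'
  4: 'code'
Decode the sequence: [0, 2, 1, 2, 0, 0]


Look up each index in the dictionary:
  0 -> 'bar'
  2 -> 'world'
  1 -> 'test'
  2 -> 'world'
  0 -> 'bar'
  0 -> 'bar'

Decoded: "bar world test world bar bar"


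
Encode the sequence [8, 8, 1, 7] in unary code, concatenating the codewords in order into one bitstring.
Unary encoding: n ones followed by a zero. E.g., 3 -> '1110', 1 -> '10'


Encode each number as n ones followed by a terminating 0:
  8 -> 111111110 (9 bits)
  8 -> 111111110 (9 bits)
  1 -> 10 (2 bits)
  7 -> 11111110 (8 bits)
Total length = 9 + 9 + 2 + 8 = 28 bits.

Unary([8, 8, 1, 7]) = 1111111101111111101011111110 (28 bits)


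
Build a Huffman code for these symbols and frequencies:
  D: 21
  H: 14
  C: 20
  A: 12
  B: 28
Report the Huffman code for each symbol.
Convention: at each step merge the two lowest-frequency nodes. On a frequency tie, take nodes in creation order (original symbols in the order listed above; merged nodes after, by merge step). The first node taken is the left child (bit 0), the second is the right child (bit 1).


Huffman tree construction:
Step 1: Merge A(12) + H(14) = 26
Step 2: Merge C(20) + D(21) = 41
Step 3: Merge (A+H)(26) + B(28) = 54
Step 4: Merge (C+D)(41) + ((A+H)+B)(54) = 95
Read each symbol's code off the tree from the root (left child = 0, right child = 1).

Codes:
  D: 01 (length 2)
  H: 101 (length 3)
  C: 00 (length 2)
  A: 100 (length 3)
  B: 11 (length 2)
Average code length: 216/95 = 2.2737 bits/symbol


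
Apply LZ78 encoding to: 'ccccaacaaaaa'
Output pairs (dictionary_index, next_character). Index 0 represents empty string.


LZ78 encoding steps:
Dictionary: {0: ''}
Step 1: w='' (idx 0), next='c' -> output (0, 'c'), add 'c' as idx 1
Step 2: w='c' (idx 1), next='c' -> output (1, 'c'), add 'cc' as idx 2
Step 3: w='c' (idx 1), next='a' -> output (1, 'a'), add 'ca' as idx 3
Step 4: w='' (idx 0), next='a' -> output (0, 'a'), add 'a' as idx 4
Step 5: w='ca' (idx 3), next='a' -> output (3, 'a'), add 'caa' as idx 5
Step 6: w='a' (idx 4), next='a' -> output (4, 'a'), add 'aa' as idx 6
Step 7: w='a' (idx 4), end of input -> output (4, '')


Encoded: [(0, 'c'), (1, 'c'), (1, 'a'), (0, 'a'), (3, 'a'), (4, 'a'), (4, '')]


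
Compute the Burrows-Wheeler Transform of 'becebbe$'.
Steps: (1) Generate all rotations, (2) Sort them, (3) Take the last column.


Rotations (sorted):
  0: $becebbe -> last char: e
  1: bbe$bece -> last char: e
  2: be$beceb -> last char: b
  3: becebbe$ -> last char: $
  4: cebbe$be -> last char: e
  5: e$becebb -> last char: b
  6: ebbe$bec -> last char: c
  7: ecebbe$b -> last char: b


BWT = eeb$ebcb


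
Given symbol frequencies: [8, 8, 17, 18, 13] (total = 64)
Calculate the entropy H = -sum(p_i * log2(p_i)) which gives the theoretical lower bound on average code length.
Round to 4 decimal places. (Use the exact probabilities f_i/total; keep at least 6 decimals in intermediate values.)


Per-symbol terms -p_i * log2(p_i) with p_i = f_i/64:
  p = 8/64 = 0.125000: log2(p) = -3.000000, -p*log2(p) = 0.375000
  p = 8/64 = 0.125000: log2(p) = -3.000000, -p*log2(p) = 0.375000
  p = 17/64 = 0.265625: log2(p) = -1.912537, -p*log2(p) = 0.508018
  p = 18/64 = 0.281250: log2(p) = -1.830075, -p*log2(p) = 0.514709
  p = 13/64 = 0.203125: log2(p) = -2.299560, -p*log2(p) = 0.467098
H = 0.375000 + 0.375000 + 0.508018 + 0.514709 + 0.467098 = 2.239825

H = 2.2398 bits/symbol


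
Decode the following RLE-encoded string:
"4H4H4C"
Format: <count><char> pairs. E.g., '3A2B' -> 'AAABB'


Expanding each <count><char> pair:
  4H -> 'HHHH'
  4H -> 'HHHH'
  4C -> 'CCCC'

Decoded = HHHHHHHHCCCC


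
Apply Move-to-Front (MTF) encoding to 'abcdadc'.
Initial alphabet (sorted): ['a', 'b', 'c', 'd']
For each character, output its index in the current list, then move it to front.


MTF encoding:
'a': index 0 in ['a', 'b', 'c', 'd'] -> ['a', 'b', 'c', 'd']
'b': index 1 in ['a', 'b', 'c', 'd'] -> ['b', 'a', 'c', 'd']
'c': index 2 in ['b', 'a', 'c', 'd'] -> ['c', 'b', 'a', 'd']
'd': index 3 in ['c', 'b', 'a', 'd'] -> ['d', 'c', 'b', 'a']
'a': index 3 in ['d', 'c', 'b', 'a'] -> ['a', 'd', 'c', 'b']
'd': index 1 in ['a', 'd', 'c', 'b'] -> ['d', 'a', 'c', 'b']
'c': index 2 in ['d', 'a', 'c', 'b'] -> ['c', 'd', 'a', 'b']


Output: [0, 1, 2, 3, 3, 1, 2]


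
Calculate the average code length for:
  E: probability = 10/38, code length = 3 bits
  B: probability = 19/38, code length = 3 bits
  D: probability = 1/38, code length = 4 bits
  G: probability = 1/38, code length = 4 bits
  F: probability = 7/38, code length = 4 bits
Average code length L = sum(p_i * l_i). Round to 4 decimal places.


Weighted contributions p_i * l_i:
  E: (10/38) * 3 = 30/38
  B: (19/38) * 3 = 57/38
  D: (1/38) * 4 = 4/38
  G: (1/38) * 4 = 4/38
  F: (7/38) * 4 = 28/38
Sum = (30 + 57 + 4 + 4 + 28)/38 = 123/38

L = 123/38 = 3.2368 bits/symbol


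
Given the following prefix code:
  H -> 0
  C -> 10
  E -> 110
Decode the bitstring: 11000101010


Decoding step by step:
Bits 110 -> E
Bits 0 -> H
Bits 0 -> H
Bits 10 -> C
Bits 10 -> C
Bits 10 -> C


Decoded message: EHHCCC


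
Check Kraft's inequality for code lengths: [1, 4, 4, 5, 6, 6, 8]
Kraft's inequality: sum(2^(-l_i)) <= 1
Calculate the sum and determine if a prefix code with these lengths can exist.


Sum = 2^(-1) + 2^(-4) + 2^(-4) + 2^(-5) + 2^(-6) + 2^(-6) + 2^(-8)
    = 0.5 + 0.0625 + 0.0625 + 0.03125 + 0.015625 + 0.015625 + 0.00390625
    = 177/256 = 0.69140625
Since 0.69140625 <= 1, Kraft's inequality IS satisfied.
A prefix code with these lengths CAN exist.

Kraft sum = 0.69140625. Satisfied.


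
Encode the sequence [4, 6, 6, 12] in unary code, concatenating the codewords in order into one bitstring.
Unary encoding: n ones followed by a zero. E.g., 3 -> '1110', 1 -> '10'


Encode each number as n ones followed by a terminating 0:
  4 -> 11110 (5 bits)
  6 -> 1111110 (7 bits)
  6 -> 1111110 (7 bits)
  12 -> 1111111111110 (13 bits)
Total length = 5 + 7 + 7 + 13 = 32 bits.

Unary([4, 6, 6, 12]) = 11110111111011111101111111111110 (32 bits)


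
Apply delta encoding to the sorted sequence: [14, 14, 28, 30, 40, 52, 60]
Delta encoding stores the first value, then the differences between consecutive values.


First value: 14
Deltas:
  14 - 14 = 0
  28 - 14 = 14
  30 - 28 = 2
  40 - 30 = 10
  52 - 40 = 12
  60 - 52 = 8


Delta encoded: [14, 0, 14, 2, 10, 12, 8]


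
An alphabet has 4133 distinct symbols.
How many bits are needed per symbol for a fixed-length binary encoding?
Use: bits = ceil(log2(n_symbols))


log2(4133) = 12.013
Bracket: 2^12 = 4096 < 4133 <= 2^13 = 8192
So ceil(log2(4133)) = 13

bits = ceil(log2(4133)) = ceil(12.013) = 13 bits


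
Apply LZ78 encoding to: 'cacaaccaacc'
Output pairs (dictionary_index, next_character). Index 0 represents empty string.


LZ78 encoding steps:
Dictionary: {0: ''}
Step 1: w='' (idx 0), next='c' -> output (0, 'c'), add 'c' as idx 1
Step 2: w='' (idx 0), next='a' -> output (0, 'a'), add 'a' as idx 2
Step 3: w='c' (idx 1), next='a' -> output (1, 'a'), add 'ca' as idx 3
Step 4: w='a' (idx 2), next='c' -> output (2, 'c'), add 'ac' as idx 4
Step 5: w='ca' (idx 3), next='a' -> output (3, 'a'), add 'caa' as idx 5
Step 6: w='c' (idx 1), next='c' -> output (1, 'c'), add 'cc' as idx 6


Encoded: [(0, 'c'), (0, 'a'), (1, 'a'), (2, 'c'), (3, 'a'), (1, 'c')]


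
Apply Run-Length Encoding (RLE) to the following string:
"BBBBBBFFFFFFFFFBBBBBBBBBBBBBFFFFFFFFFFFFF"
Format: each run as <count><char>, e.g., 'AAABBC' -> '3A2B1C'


Scanning runs left to right:
  i=0: run of 'B' x 6 -> '6B'
  i=6: run of 'F' x 9 -> '9F'
  i=15: run of 'B' x 13 -> '13B'
  i=28: run of 'F' x 13 -> '13F'

RLE = 6B9F13B13F


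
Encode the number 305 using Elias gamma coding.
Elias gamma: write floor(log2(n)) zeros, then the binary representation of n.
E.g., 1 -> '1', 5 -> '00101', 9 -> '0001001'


num_bits = floor(log2(305)) + 1 = 9
leading_zeros = num_bits - 1 = 8
binary(305) = 100110001

Elias gamma(305) = '00000000' + '100110001' = 00000000100110001 (17 bits)


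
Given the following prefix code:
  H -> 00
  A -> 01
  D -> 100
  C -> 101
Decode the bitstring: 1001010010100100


Decoding step by step:
Bits 100 -> D
Bits 101 -> C
Bits 00 -> H
Bits 101 -> C
Bits 00 -> H
Bits 100 -> D


Decoded message: DCHCHD


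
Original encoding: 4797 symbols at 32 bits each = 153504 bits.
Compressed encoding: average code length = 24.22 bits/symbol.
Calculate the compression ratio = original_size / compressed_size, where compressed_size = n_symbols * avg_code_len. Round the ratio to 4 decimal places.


original_size = n_symbols * orig_bits = 4797 * 32 = 153504 bits
compressed_size = n_symbols * avg_code_len = 4797 * 24.22 = 116183.34 bits
ratio = original_size / compressed_size = 153504 / 116183.34 = 1.3212

Compression ratio = 1.3212


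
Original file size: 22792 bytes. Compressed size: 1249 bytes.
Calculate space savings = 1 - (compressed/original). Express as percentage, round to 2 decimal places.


ratio = compressed/original = 1249/22792 = 0.0548
savings = 1 - ratio = 1 - 0.0548 = 0.9452
as a percentage: 0.9452 * 100 = 94.52%

Space savings = 1 - 1249/22792 = 94.52%


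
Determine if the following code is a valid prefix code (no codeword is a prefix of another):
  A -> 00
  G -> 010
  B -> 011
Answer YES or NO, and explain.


Checking each pair (does one codeword prefix another?):
  A='00' vs G='010': no prefix
  A='00' vs B='011': no prefix
  G='010' vs A='00': no prefix
  G='010' vs B='011': no prefix
  B='011' vs A='00': no prefix
  B='011' vs G='010': no prefix
No violation found over all pairs.

YES -- this is a valid prefix code. No codeword is a prefix of any other codeword.


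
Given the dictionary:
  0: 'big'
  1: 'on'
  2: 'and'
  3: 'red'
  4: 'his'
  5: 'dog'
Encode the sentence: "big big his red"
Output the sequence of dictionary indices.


Look up each word in the dictionary:
  'big' -> 0
  'big' -> 0
  'his' -> 4
  'red' -> 3

Encoded: [0, 0, 4, 3]


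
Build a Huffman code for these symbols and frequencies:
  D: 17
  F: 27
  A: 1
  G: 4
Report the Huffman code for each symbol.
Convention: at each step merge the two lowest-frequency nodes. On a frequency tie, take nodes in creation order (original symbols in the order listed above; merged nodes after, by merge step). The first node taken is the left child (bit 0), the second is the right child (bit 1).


Huffman tree construction:
Step 1: Merge A(1) + G(4) = 5
Step 2: Merge (A+G)(5) + D(17) = 22
Step 3: Merge ((A+G)+D)(22) + F(27) = 49
Read each symbol's code off the tree from the root (left child = 0, right child = 1).

Codes:
  D: 01 (length 2)
  F: 1 (length 1)
  A: 000 (length 3)
  G: 001 (length 3)
Average code length: 76/49 = 1.5510 bits/symbol


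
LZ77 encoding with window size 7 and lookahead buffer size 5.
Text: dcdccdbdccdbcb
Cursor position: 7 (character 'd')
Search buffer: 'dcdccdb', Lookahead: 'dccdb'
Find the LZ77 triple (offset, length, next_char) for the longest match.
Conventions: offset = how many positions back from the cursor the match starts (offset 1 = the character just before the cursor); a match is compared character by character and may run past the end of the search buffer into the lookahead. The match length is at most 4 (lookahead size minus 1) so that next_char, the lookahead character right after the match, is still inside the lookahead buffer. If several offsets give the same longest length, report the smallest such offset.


Try each offset into the search buffer:
  offset=1 (pos 6, char 'b'): match length 0
  offset=2 (pos 5, char 'd'): match length 1
  offset=3 (pos 4, char 'c'): match length 0
  offset=4 (pos 3, char 'c'): match length 0
  offset=5 (pos 2, char 'd'): match length 4
  offset=6 (pos 1, char 'c'): match length 0
  offset=7 (pos 0, char 'd'): match length 2
Longest match has length 4 at offset 5.
next_char = character at position 7 + 4 = 11 -> 'b'

Best match: offset=5, length=4 (matching 'dccd' starting at position 2)
LZ77 triple: (5, 4, 'b')


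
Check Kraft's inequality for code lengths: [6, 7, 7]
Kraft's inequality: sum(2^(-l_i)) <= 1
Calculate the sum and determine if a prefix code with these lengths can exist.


Sum = 2^(-6) + 2^(-7) + 2^(-7)
    = 0.015625 + 0.0078125 + 0.0078125
    = 4/128 = 0.03125
Since 0.03125 <= 1, Kraft's inequality IS satisfied.
A prefix code with these lengths CAN exist.

Kraft sum = 0.03125. Satisfied.


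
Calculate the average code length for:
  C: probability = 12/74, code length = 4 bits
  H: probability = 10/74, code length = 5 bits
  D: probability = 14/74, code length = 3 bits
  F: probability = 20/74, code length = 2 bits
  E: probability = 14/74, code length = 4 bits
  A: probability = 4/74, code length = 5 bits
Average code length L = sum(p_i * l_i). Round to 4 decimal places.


Weighted contributions p_i * l_i:
  C: (12/74) * 4 = 48/74
  H: (10/74) * 5 = 50/74
  D: (14/74) * 3 = 42/74
  F: (20/74) * 2 = 40/74
  E: (14/74) * 4 = 56/74
  A: (4/74) * 5 = 20/74
Sum = (48 + 50 + 42 + 40 + 56 + 20)/74 = 256/74

L = 256/74 = 3.4595 bits/symbol


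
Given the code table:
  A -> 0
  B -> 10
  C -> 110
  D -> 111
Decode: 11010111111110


Decoding:
110 -> C
10 -> B
111 -> D
111 -> D
110 -> C


Result: CBDDC


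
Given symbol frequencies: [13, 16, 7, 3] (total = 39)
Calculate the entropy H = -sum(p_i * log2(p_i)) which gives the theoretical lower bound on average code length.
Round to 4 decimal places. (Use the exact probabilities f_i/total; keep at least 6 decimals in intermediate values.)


Per-symbol terms -p_i * log2(p_i) with p_i = f_i/39:
  p = 13/39 = 0.333333: log2(p) = -1.584963, -p*log2(p) = 0.528321
  p = 16/39 = 0.410256: log2(p) = -1.285402, -p*log2(p) = 0.527345
  p = 7/39 = 0.179487: log2(p) = -2.478047, -p*log2(p) = 0.444778
  p = 3/39 = 0.076923: log2(p) = -3.700440, -p*log2(p) = 0.284649
H = 0.528321 + 0.527345 + 0.444778 + 0.284649 = 1.785093

H = 1.7851 bits/symbol


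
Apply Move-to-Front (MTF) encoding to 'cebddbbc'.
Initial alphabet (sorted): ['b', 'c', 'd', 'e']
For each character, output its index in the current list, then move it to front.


MTF encoding:
'c': index 1 in ['b', 'c', 'd', 'e'] -> ['c', 'b', 'd', 'e']
'e': index 3 in ['c', 'b', 'd', 'e'] -> ['e', 'c', 'b', 'd']
'b': index 2 in ['e', 'c', 'b', 'd'] -> ['b', 'e', 'c', 'd']
'd': index 3 in ['b', 'e', 'c', 'd'] -> ['d', 'b', 'e', 'c']
'd': index 0 in ['d', 'b', 'e', 'c'] -> ['d', 'b', 'e', 'c']
'b': index 1 in ['d', 'b', 'e', 'c'] -> ['b', 'd', 'e', 'c']
'b': index 0 in ['b', 'd', 'e', 'c'] -> ['b', 'd', 'e', 'c']
'c': index 3 in ['b', 'd', 'e', 'c'] -> ['c', 'b', 'd', 'e']


Output: [1, 3, 2, 3, 0, 1, 0, 3]


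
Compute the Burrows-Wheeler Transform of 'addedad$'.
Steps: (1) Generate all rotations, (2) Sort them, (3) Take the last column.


Rotations (sorted):
  0: $addedad -> last char: d
  1: ad$added -> last char: d
  2: addedad$ -> last char: $
  3: d$addeda -> last char: a
  4: dad$adde -> last char: e
  5: ddedad$a -> last char: a
  6: dedad$ad -> last char: d
  7: edad$add -> last char: d


BWT = dd$aeadd


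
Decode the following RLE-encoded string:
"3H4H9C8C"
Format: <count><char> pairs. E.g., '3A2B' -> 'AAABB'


Expanding each <count><char> pair:
  3H -> 'HHH'
  4H -> 'HHHH'
  9C -> 'CCCCCCCCC'
  8C -> 'CCCCCCCC'

Decoded = HHHHHHHCCCCCCCCCCCCCCCCC


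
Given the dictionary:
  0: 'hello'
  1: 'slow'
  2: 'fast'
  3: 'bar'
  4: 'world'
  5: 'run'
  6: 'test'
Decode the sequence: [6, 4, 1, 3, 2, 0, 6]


Look up each index in the dictionary:
  6 -> 'test'
  4 -> 'world'
  1 -> 'slow'
  3 -> 'bar'
  2 -> 'fast'
  0 -> 'hello'
  6 -> 'test'

Decoded: "test world slow bar fast hello test"


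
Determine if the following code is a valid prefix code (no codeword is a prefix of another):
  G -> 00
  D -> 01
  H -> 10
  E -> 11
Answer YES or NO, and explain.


Checking each pair (does one codeword prefix another?):
  G='00' vs D='01': no prefix
  G='00' vs H='10': no prefix
  G='00' vs E='11': no prefix
  D='01' vs G='00': no prefix
  D='01' vs H='10': no prefix
  D='01' vs E='11': no prefix
  H='10' vs G='00': no prefix
  H='10' vs D='01': no prefix
  H='10' vs E='11': no prefix
  E='11' vs G='00': no prefix
  E='11' vs D='01': no prefix
  E='11' vs H='10': no prefix
No violation found over all pairs.

YES -- this is a valid prefix code. No codeword is a prefix of any other codeword.


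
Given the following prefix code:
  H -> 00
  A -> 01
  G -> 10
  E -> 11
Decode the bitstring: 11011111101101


Decoding step by step:
Bits 11 -> E
Bits 01 -> A
Bits 11 -> E
Bits 11 -> E
Bits 10 -> G
Bits 11 -> E
Bits 01 -> A


Decoded message: EAEEGEA


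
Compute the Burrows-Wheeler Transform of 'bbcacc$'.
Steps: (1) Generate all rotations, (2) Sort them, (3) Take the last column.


Rotations (sorted):
  0: $bbcacc -> last char: c
  1: acc$bbc -> last char: c
  2: bbcacc$ -> last char: $
  3: bcacc$b -> last char: b
  4: c$bbcac -> last char: c
  5: cacc$bb -> last char: b
  6: cc$bbca -> last char: a


BWT = cc$bcba


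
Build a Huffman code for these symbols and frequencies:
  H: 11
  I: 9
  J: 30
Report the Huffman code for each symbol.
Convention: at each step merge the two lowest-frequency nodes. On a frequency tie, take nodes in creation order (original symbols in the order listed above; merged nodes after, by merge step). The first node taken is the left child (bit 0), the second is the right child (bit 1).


Huffman tree construction:
Step 1: Merge I(9) + H(11) = 20
Step 2: Merge (I+H)(20) + J(30) = 50
Read each symbol's code off the tree from the root (left child = 0, right child = 1).

Codes:
  H: 01 (length 2)
  I: 00 (length 2)
  J: 1 (length 1)
Average code length: 70/50 = 1.4000 bits/symbol


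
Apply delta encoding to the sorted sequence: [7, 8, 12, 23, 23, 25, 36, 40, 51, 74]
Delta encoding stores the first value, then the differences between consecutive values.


First value: 7
Deltas:
  8 - 7 = 1
  12 - 8 = 4
  23 - 12 = 11
  23 - 23 = 0
  25 - 23 = 2
  36 - 25 = 11
  40 - 36 = 4
  51 - 40 = 11
  74 - 51 = 23


Delta encoded: [7, 1, 4, 11, 0, 2, 11, 4, 11, 23]


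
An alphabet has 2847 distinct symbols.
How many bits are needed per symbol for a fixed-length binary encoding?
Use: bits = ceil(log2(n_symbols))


log2(2847) = 11.4752
Bracket: 2^11 = 2048 < 2847 <= 2^12 = 4096
So ceil(log2(2847)) = 12

bits = ceil(log2(2847)) = ceil(11.4752) = 12 bits


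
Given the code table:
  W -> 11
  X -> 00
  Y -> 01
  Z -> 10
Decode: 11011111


Decoding:
11 -> W
01 -> Y
11 -> W
11 -> W


Result: WYWW


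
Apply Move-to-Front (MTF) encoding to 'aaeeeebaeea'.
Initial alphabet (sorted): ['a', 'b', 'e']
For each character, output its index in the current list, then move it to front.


MTF encoding:
'a': index 0 in ['a', 'b', 'e'] -> ['a', 'b', 'e']
'a': index 0 in ['a', 'b', 'e'] -> ['a', 'b', 'e']
'e': index 2 in ['a', 'b', 'e'] -> ['e', 'a', 'b']
'e': index 0 in ['e', 'a', 'b'] -> ['e', 'a', 'b']
'e': index 0 in ['e', 'a', 'b'] -> ['e', 'a', 'b']
'e': index 0 in ['e', 'a', 'b'] -> ['e', 'a', 'b']
'b': index 2 in ['e', 'a', 'b'] -> ['b', 'e', 'a']
'a': index 2 in ['b', 'e', 'a'] -> ['a', 'b', 'e']
'e': index 2 in ['a', 'b', 'e'] -> ['e', 'a', 'b']
'e': index 0 in ['e', 'a', 'b'] -> ['e', 'a', 'b']
'a': index 1 in ['e', 'a', 'b'] -> ['a', 'e', 'b']


Output: [0, 0, 2, 0, 0, 0, 2, 2, 2, 0, 1]


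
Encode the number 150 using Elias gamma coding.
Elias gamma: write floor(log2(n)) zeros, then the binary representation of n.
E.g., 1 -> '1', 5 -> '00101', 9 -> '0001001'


num_bits = floor(log2(150)) + 1 = 8
leading_zeros = num_bits - 1 = 7
binary(150) = 10010110

Elias gamma(150) = '0000000' + '10010110' = 000000010010110 (15 bits)
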